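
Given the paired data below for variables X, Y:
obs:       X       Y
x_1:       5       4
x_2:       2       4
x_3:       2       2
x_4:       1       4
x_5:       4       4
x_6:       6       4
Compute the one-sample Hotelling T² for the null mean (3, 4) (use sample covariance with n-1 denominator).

Step 1 — sample mean vector:
  mean(X) = (5 + 2 + 2 + 1 + 4 + 6) / 6 = 20/6 = 3.3333
  mean(Y) = (4 + 4 + 2 + 4 + 4 + 4) / 6 = 22/6 = 3.6667
  x̄ = (3.3333, 3.6667),  deviation x̄ - mu_0 = (3.3333, 3.6667) - (3, 4) = (0.3333, -0.3333).

Step 2 — sample covariance matrix, S[i,j] = (1/(n-1)) · Σ_k (x_{k,i} - mean_i) · (x_{k,j} - mean_j), divisor n-1 = 5:
  S[X,X] = ((1.6667)·(1.6667) + (-1.3333)·(-1.3333) + (-1.3333)·(-1.3333) + (-2.3333)·(-2.3333) + (0.6667)·(0.6667) + (2.6667)·(2.6667)) / 5 = 19.3333/5 = 3.8667
  S[X,Y] = ((1.6667)·(0.3333) + (-1.3333)·(0.3333) + (-1.3333)·(-1.6667) + (-2.3333)·(0.3333) + (0.6667)·(0.3333) + (2.6667)·(0.3333)) / 5 = 2.6667/5 = 0.5333
  S[Y,Y] = ((0.3333)·(0.3333) + (0.3333)·(0.3333) + (-1.6667)·(-1.6667) + (0.3333)·(0.3333) + (0.3333)·(0.3333) + (0.3333)·(0.3333)) / 5 = 3.3333/5 = 0.6667
  S = [[3.8667, 0.5333],
 [0.5333, 0.6667]].

Step 3 — invert S. det(S) = 3.8667·0.6667 - (0.5333)² = 2.2933.
  S^{-1} = (1/det) · [[d, -b], [-b, a]] = [[0.2907, -0.2326],
 [-0.2326, 1.686]].

Step 4 — quadratic form (x̄ - mu_0)^T · S^{-1} · (x̄ - mu_0):
  S^{-1} · (x̄ - mu_0) = (0.1744, -0.6395),
  (x̄ - mu_0)^T · [...] = (0.3333)·(0.1744) + (-0.3333)·(-0.6395) = 0.2713.

Step 5 — scale by n: T² = 6 · 0.2713 = 1.6279.

T² ≈ 1.6279


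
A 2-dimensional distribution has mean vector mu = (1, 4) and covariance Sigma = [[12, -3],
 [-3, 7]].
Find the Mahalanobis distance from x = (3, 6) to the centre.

Step 1 — centre the observation: (x - mu) = (2, 2).

Step 2 — invert Sigma. det(Sigma) = 12·7 - (-3)² = 75.
  Sigma^{-1} = (1/det) · [[d, -b], [-b, a]] = [[0.0933, 0.04],
 [0.04, 0.16]].

Step 3 — form the quadratic (x - mu)^T · Sigma^{-1} · (x - mu):
  Sigma^{-1} · (x - mu) = (0.2667, 0.4).
  (x - mu)^T · [Sigma^{-1} · (x - mu)] = (2)·(0.2667) + (2)·(0.4) = 1.3333.

Step 4 — take square root: d = √(1.3333) ≈ 1.1547.

d(x, mu) = √(1.3333) ≈ 1.1547


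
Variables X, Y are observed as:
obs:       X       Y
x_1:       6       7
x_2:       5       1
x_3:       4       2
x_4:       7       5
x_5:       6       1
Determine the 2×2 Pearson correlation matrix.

Step 1 — column means:
  mean(X) = (6 + 5 + 4 + 7 + 6) / 5 = 28/5 = 5.6
  mean(Y) = (7 + 1 + 2 + 5 + 1) / 5 = 16/5 = 3.2

Step 2 — sample variances and covariances s[i,j] = (1/(n-1)) · Σ_k (x_{k,i} - mean_i) · (x_{k,j} - mean_j), with n-1 = 4:
  s[X,X] = ((0.4)·(0.4) + (-0.6)·(-0.6) + (-1.6)·(-1.6) + (1.4)·(1.4) + (0.4)·(0.4)) / 4 = 5.2/4 = 1.3
  s[X,Y] = ((0.4)·(3.8) + (-0.6)·(-2.2) + (-1.6)·(-1.2) + (1.4)·(1.8) + (0.4)·(-2.2)) / 4 = 6.4/4 = 1.6
  s[Y,Y] = ((3.8)·(3.8) + (-2.2)·(-2.2) + (-1.2)·(-1.2) + (1.8)·(1.8) + (-2.2)·(-2.2)) / 4 = 28.8/4 = 7.2
  Sample standard deviations s_i = √(s[i,i]):
  s(X) = √(1.3) = 1.1402
  s(Y) = √(7.2) = 2.6833

Step 3 — r_{ij} = s_{ij} / (s_i · s_j):
  r[X,X] = 1 (diagonal).
  r[X,Y] = 1.6 / (1.1402 · 2.6833) = 1.6 / 3.0594 = 0.523
  r[Y,Y] = 1 (diagonal).

R is symmetric with unit diagonal. Assembling:

R = [[1, 0.523],
 [0.523, 1]]


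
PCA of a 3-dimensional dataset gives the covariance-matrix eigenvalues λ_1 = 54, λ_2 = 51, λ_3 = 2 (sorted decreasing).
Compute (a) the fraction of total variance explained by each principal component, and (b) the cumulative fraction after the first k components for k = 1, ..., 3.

Step 1 — total variance = trace(Sigma) = Σ λ_i = 54 + 51 + 2 = 107.

Step 2 — fraction explained by component i = λ_i / Σ λ:
  PC1: 54/107 = 0.5047
  PC2: 51/107 = 0.4766
  PC3: 2/107 = 0.0187

Step 3 — cumulative fraction after k components = (λ_1 + ... + λ_k) / Σ λ:
  k = 1: 54/107 = 0.5047
  k = 2: (54 + 51)/107 = 105/107 = 0.9813
  k = 3: (54 + 51 + 2)/107 = 107/107 = 1

Summary (fraction, with percent):

explained: PC1 0.5047 (50.47%), PC2 0.4766 (47.66%), PC3 0.0187 (1.87%);  cumulative: 0.5047, 0.9813, 1


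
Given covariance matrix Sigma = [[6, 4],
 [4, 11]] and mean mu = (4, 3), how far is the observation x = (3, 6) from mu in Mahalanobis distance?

Step 1 — centre the observation: (x - mu) = (-1, 3).

Step 2 — invert Sigma. det(Sigma) = 6·11 - (4)² = 50.
  Sigma^{-1} = (1/det) · [[d, -b], [-b, a]] = [[0.22, -0.08],
 [-0.08, 0.12]].

Step 3 — form the quadratic (x - mu)^T · Sigma^{-1} · (x - mu):
  Sigma^{-1} · (x - mu) = (-0.46, 0.44).
  (x - mu)^T · [Sigma^{-1} · (x - mu)] = (-1)·(-0.46) + (3)·(0.44) = 1.78.

Step 4 — take square root: d = √(1.78) ≈ 1.3342.

d(x, mu) = √(1.78) ≈ 1.3342


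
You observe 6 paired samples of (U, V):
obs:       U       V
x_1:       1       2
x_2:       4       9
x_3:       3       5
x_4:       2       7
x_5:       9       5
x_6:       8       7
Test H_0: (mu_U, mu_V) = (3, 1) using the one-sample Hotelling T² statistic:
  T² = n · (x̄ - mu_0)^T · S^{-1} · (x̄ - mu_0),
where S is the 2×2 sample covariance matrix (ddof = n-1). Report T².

Step 1 — sample mean vector:
  mean(U) = (1 + 4 + 3 + 2 + 9 + 8) / 6 = 27/6 = 4.5
  mean(V) = (2 + 9 + 5 + 7 + 5 + 7) / 6 = 35/6 = 5.8333
  x̄ = (4.5, 5.8333),  deviation x̄ - mu_0 = (4.5, 5.8333) - (3, 1) = (1.5, 4.8333).

Step 2 — sample covariance matrix, S[i,j] = (1/(n-1)) · Σ_k (x_{k,i} - mean_i) · (x_{k,j} - mean_j), divisor n-1 = 5:
  S[U,U] = ((-3.5)·(-3.5) + (-0.5)·(-0.5) + (-1.5)·(-1.5) + (-2.5)·(-2.5) + (4.5)·(4.5) + (3.5)·(3.5)) / 5 = 53.5/5 = 10.7
  S[U,V] = ((-3.5)·(-3.8333) + (-0.5)·(3.1667) + (-1.5)·(-0.8333) + (-2.5)·(1.1667) + (4.5)·(-0.8333) + (3.5)·(1.1667)) / 5 = 10.5/5 = 2.1
  S[V,V] = ((-3.8333)·(-3.8333) + (3.1667)·(3.1667) + (-0.8333)·(-0.8333) + (1.1667)·(1.1667) + (-0.8333)·(-0.8333) + (1.1667)·(1.1667)) / 5 = 28.8333/5 = 5.7667
  S = [[10.7, 2.1],
 [2.1, 5.7667]].

Step 3 — invert S. det(S) = 10.7·5.7667 - (2.1)² = 57.2933.
  S^{-1} = (1/det) · [[d, -b], [-b, a]] = [[0.1007, -0.0367],
 [-0.0367, 0.1868]].

Step 4 — quadratic form (x̄ - mu_0)^T · S^{-1} · (x̄ - mu_0):
  S^{-1} · (x̄ - mu_0) = (-0.0262, 0.8477),
  (x̄ - mu_0)^T · [...] = (1.5)·(-0.0262) + (4.8333)·(0.8477) = 4.0579.

Step 5 — scale by n: T² = 6 · 4.0579 = 24.3472.

T² ≈ 24.3472


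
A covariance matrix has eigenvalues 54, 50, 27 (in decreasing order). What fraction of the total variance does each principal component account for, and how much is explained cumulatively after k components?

Step 1 — total variance = trace(Sigma) = Σ λ_i = 54 + 50 + 27 = 131.

Step 2 — fraction explained by component i = λ_i / Σ λ:
  PC1: 54/131 = 0.4122
  PC2: 50/131 = 0.3817
  PC3: 27/131 = 0.2061

Step 3 — cumulative fraction after k components = (λ_1 + ... + λ_k) / Σ λ:
  k = 1: 54/131 = 0.4122
  k = 2: (54 + 50)/131 = 104/131 = 0.7939
  k = 3: (54 + 50 + 27)/131 = 131/131 = 1

Summary (fraction, with percent):

explained: PC1 0.4122 (41.22%), PC2 0.3817 (38.17%), PC3 0.2061 (20.61%);  cumulative: 0.4122, 0.7939, 1


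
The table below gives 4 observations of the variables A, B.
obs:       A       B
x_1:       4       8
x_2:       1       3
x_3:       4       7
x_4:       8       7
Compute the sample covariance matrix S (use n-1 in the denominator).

Step 1 — column means:
  mean(A) = (4 + 1 + 4 + 8) / 4 = 17/4 = 4.25
  mean(B) = (8 + 3 + 7 + 7) / 4 = 25/4 = 6.25

Step 2 — sample covariance S[i,j] = (1/(n-1)) · Σ_k (x_{k,i} - mean_i) · (x_{k,j} - mean_j), with n-1 = 3.
  S[A,A] = ((-0.25)·(-0.25) + (-3.25)·(-3.25) + (-0.25)·(-0.25) + (3.75)·(3.75)) / 3 = 24.75/3 = 8.25
  S[A,B] = ((-0.25)·(1.75) + (-3.25)·(-3.25) + (-0.25)·(0.75) + (3.75)·(0.75)) / 3 = 12.75/3 = 4.25
  S[B,B] = ((1.75)·(1.75) + (-3.25)·(-3.25) + (0.75)·(0.75) + (0.75)·(0.75)) / 3 = 14.75/3 = 4.9167

S is symmetric (S[j,i] = S[i,j]). Assembling:

S = [[8.25, 4.25],
 [4.25, 4.9167]]


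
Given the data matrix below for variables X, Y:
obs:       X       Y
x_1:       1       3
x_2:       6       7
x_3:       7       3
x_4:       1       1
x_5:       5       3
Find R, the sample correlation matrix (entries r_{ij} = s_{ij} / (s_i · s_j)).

Step 1 — column means:
  mean(X) = (1 + 6 + 7 + 1 + 5) / 5 = 20/5 = 4
  mean(Y) = (3 + 7 + 3 + 1 + 3) / 5 = 17/5 = 3.4

Step 2 — sample variances and covariances s[i,j] = (1/(n-1)) · Σ_k (x_{k,i} - mean_i) · (x_{k,j} - mean_j), with n-1 = 4:
  s[X,X] = ((-3)·(-3) + (2)·(2) + (3)·(3) + (-3)·(-3) + (1)·(1)) / 4 = 32/4 = 8
  s[X,Y] = ((-3)·(-0.4) + (2)·(3.6) + (3)·(-0.4) + (-3)·(-2.4) + (1)·(-0.4)) / 4 = 14/4 = 3.5
  s[Y,Y] = ((-0.4)·(-0.4) + (3.6)·(3.6) + (-0.4)·(-0.4) + (-2.4)·(-2.4) + (-0.4)·(-0.4)) / 4 = 19.2/4 = 4.8
  Sample standard deviations s_i = √(s[i,i]):
  s(X) = √(8) = 2.8284
  s(Y) = √(4.8) = 2.1909

Step 3 — r_{ij} = s_{ij} / (s_i · s_j):
  r[X,X] = 1 (diagonal).
  r[X,Y] = 3.5 / (2.8284 · 2.1909) = 3.5 / 6.1968 = 0.5648
  r[Y,Y] = 1 (diagonal).

R is symmetric with unit diagonal. Assembling:

R = [[1, 0.5648],
 [0.5648, 1]]


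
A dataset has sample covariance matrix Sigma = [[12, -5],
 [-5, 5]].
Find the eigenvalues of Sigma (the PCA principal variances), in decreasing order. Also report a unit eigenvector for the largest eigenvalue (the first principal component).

Step 1 — characteristic polynomial of 2×2 Sigma:
  det(Sigma - λI) = λ² - trace · λ + det = 0.
  trace = 12 + 5 = 17, det = 12·5 - (-5)² = 35.
Step 2 — discriminant:
  Δ = trace² - 4·det = 289 - 140 = 149.
Step 3 — eigenvalues:
  λ = (trace ± √Δ)/2 = (17 ± 12.2066)/2,
  λ_1 = 14.6033,  λ_2 = 2.3967.

Step 4 — unit eigenvector for λ_1: solve (Sigma - λ_1 I)v = 0. First row:
  (12 - 14.6033)·v_x + (-5)·v_y = 0, i.e. (-2.6033)·v_x + (-5)·v_y = 0,
  so v ∝ (b, λ_1 - a) = (-5, 2.6033); multiply by -1 so the first entry is positive: u = (5, -2.6033).
  ||u|| = √((5)² + (-2.6033)²) = √(31.7771) ≈ 5.6371,
  v_1 = u/||u|| ≈ (0.887, -0.4618) (||v_1|| = 1).

λ_1 = 14.6033,  λ_2 = 2.3967;  v_1 ≈ (0.887, -0.4618)


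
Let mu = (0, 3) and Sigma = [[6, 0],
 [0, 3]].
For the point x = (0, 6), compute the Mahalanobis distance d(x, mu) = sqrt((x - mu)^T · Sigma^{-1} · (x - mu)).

Step 1 — centre the observation: (x - mu) = (0, 3).

Step 2 — invert Sigma. det(Sigma) = 6·3 - (0)² = 18.
  Sigma^{-1} = (1/det) · [[d, -b], [-b, a]] = [[0.1667, 0],
 [0, 0.3333]].

Step 3 — form the quadratic (x - mu)^T · Sigma^{-1} · (x - mu):
  Sigma^{-1} · (x - mu) = (0, 1).
  (x - mu)^T · [Sigma^{-1} · (x - mu)] = (0)·(0) + (3)·(1) = 3.

Step 4 — take square root: d = √(3) ≈ 1.7321.

d(x, mu) = √(3) ≈ 1.7321


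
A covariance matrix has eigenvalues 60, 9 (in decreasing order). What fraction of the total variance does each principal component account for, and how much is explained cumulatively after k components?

Step 1 — total variance = trace(Sigma) = Σ λ_i = 60 + 9 = 69.

Step 2 — fraction explained by component i = λ_i / Σ λ:
  PC1: 60/69 = 0.8696
  PC2: 9/69 = 0.1304

Step 3 — cumulative fraction after k components = (λ_1 + ... + λ_k) / Σ λ:
  k = 1: 60/69 = 0.8696
  k = 2: (60 + 9)/69 = 69/69 = 1

Summary (fraction, with percent):

explained: PC1 0.8696 (86.96%), PC2 0.1304 (13.04%);  cumulative: 0.8696, 1


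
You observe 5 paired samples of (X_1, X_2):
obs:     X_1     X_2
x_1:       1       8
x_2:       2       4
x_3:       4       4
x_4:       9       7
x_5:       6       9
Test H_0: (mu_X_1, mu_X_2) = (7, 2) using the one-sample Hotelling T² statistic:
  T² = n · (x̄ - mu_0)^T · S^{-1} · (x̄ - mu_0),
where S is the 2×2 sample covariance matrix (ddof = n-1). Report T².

Step 1 — sample mean vector:
  mean(X_1) = (1 + 2 + 4 + 9 + 6) / 5 = 22/5 = 4.4
  mean(X_2) = (8 + 4 + 4 + 7 + 9) / 5 = 32/5 = 6.4
  x̄ = (4.4, 6.4),  deviation x̄ - mu_0 = (4.4, 6.4) - (7, 2) = (-2.6, 4.4).

Step 2 — sample covariance matrix, S[i,j] = (1/(n-1)) · Σ_k (x_{k,i} - mean_i) · (x_{k,j} - mean_j), divisor n-1 = 4:
  S[X_1,X_1] = ((-3.4)·(-3.4) + (-2.4)·(-2.4) + (-0.4)·(-0.4) + (4.6)·(4.6) + (1.6)·(1.6)) / 4 = 41.2/4 = 10.3
  S[X_1,X_2] = ((-3.4)·(1.6) + (-2.4)·(-2.4) + (-0.4)·(-2.4) + (4.6)·(0.6) + (1.6)·(2.6)) / 4 = 8.2/4 = 2.05
  S[X_2,X_2] = ((1.6)·(1.6) + (-2.4)·(-2.4) + (-2.4)·(-2.4) + (0.6)·(0.6) + (2.6)·(2.6)) / 4 = 21.2/4 = 5.3
  S = [[10.3, 2.05],
 [2.05, 5.3]].

Step 3 — invert S. det(S) = 10.3·5.3 - (2.05)² = 50.3875.
  S^{-1} = (1/det) · [[d, -b], [-b, a]] = [[0.1052, -0.0407],
 [-0.0407, 0.2044]].

Step 4 — quadratic form (x̄ - mu_0)^T · S^{-1} · (x̄ - mu_0):
  S^{-1} · (x̄ - mu_0) = (-0.4525, 1.0052),
  (x̄ - mu_0)^T · [...] = (-2.6)·(-0.4525) + (4.4)·(1.0052) = 5.5994.

Step 5 — scale by n: T² = 5 · 5.5994 = 27.997.

T² ≈ 27.997


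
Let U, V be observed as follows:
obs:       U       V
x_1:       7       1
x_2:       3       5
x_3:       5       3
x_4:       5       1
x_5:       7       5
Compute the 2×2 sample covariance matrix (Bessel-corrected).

Step 1 — column means:
  mean(U) = (7 + 3 + 5 + 5 + 7) / 5 = 27/5 = 5.4
  mean(V) = (1 + 5 + 3 + 1 + 5) / 5 = 15/5 = 3

Step 2 — sample covariance S[i,j] = (1/(n-1)) · Σ_k (x_{k,i} - mean_i) · (x_{k,j} - mean_j), with n-1 = 4.
  S[U,U] = ((1.6)·(1.6) + (-2.4)·(-2.4) + (-0.4)·(-0.4) + (-0.4)·(-0.4) + (1.6)·(1.6)) / 4 = 11.2/4 = 2.8
  S[U,V] = ((1.6)·(-2) + (-2.4)·(2) + (-0.4)·(0) + (-0.4)·(-2) + (1.6)·(2)) / 4 = -4/4 = -1
  S[V,V] = ((-2)·(-2) + (2)·(2) + (0)·(0) + (-2)·(-2) + (2)·(2)) / 4 = 16/4 = 4

S is symmetric (S[j,i] = S[i,j]). Assembling:

S = [[2.8, -1],
 [-1, 4]]


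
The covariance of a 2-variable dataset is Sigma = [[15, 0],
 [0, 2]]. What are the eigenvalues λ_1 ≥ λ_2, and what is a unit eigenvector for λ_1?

Step 1 — characteristic polynomial of 2×2 Sigma:
  det(Sigma - λI) = λ² - trace · λ + det = 0.
  trace = 15 + 2 = 17, det = 15·2 - (0)² = 30.
Step 2 — discriminant:
  Δ = trace² - 4·det = 289 - 120 = 169.
Step 3 — eigenvalues:
  λ = (trace ± √Δ)/2 = (17 ± 13)/2,
  λ_1 = 15,  λ_2 = 2.

Step 4 — unit eigenvector for λ_1: Sigma is diagonal, so its eigenvectors are the coordinate axes. λ_1 = 15 is the diagonal entry on the first coordinate axis, hence
  v_1 = (1, 0) (||v_1|| = 1).

λ_1 = 15,  λ_2 = 2;  v_1 ≈ (1, 0)


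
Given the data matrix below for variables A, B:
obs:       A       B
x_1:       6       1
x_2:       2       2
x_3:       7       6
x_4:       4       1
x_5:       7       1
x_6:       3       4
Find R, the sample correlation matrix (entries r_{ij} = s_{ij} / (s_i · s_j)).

Step 1 — column means:
  mean(A) = (6 + 2 + 7 + 4 + 7 + 3) / 6 = 29/6 = 4.8333
  mean(B) = (1 + 2 + 6 + 1 + 1 + 4) / 6 = 15/6 = 2.5

Step 2 — sample variances and covariances s[i,j] = (1/(n-1)) · Σ_k (x_{k,i} - mean_i) · (x_{k,j} - mean_j), with n-1 = 5:
  s[A,A] = ((1.1667)·(1.1667) + (-2.8333)·(-2.8333) + (2.1667)·(2.1667) + (-0.8333)·(-0.8333) + (2.1667)·(2.1667) + (-1.8333)·(-1.8333)) / 5 = 22.8333/5 = 4.5667
  s[A,B] = ((1.1667)·(-1.5) + (-2.8333)·(-0.5) + (2.1667)·(3.5) + (-0.8333)·(-1.5) + (2.1667)·(-1.5) + (-1.8333)·(1.5)) / 5 = 2.5/5 = 0.5
  s[B,B] = ((-1.5)·(-1.5) + (-0.5)·(-0.5) + (3.5)·(3.5) + (-1.5)·(-1.5) + (-1.5)·(-1.5) + (1.5)·(1.5)) / 5 = 21.5/5 = 4.3
  Sample standard deviations s_i = √(s[i,i]):
  s(A) = √(4.5667) = 2.137
  s(B) = √(4.3) = 2.0736

Step 3 — r_{ij} = s_{ij} / (s_i · s_j):
  r[A,A] = 1 (diagonal).
  r[A,B] = 0.5 / (2.137 · 2.0736) = 0.5 / 4.4313 = 0.1128
  r[B,B] = 1 (diagonal).

R is symmetric with unit diagonal. Assembling:

R = [[1, 0.1128],
 [0.1128, 1]]


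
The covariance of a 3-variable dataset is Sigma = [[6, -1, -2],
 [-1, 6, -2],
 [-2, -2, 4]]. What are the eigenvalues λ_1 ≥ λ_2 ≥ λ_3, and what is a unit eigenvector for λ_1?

Step 1 — characteristic polynomial p(λ) = det(λI - Sigma) = λ³ - tr·λ² + c_1·λ - det, where tr = trace, c_1 = sum of the principal 2×2 minors, det = det(Sigma):
  tr = 6 + 6 + 4 = 16,
  c_1 = (6·6 - (-1)²) + (6·4 - (-2)²) + (6·4 - (-2)²) = 35 + 20 + 20 = 75,
  det = 6·(6·4 - (-2)²) - (-1)·((-1)·4 - (-2)·(-2)) + (-2)·((-1)·(-2) - 6·(-2)) = 6·(20) - (-1)·(-8) + (-2)·(14) = 84.
  So p(λ) = λ³ - 16λ² + 75λ - 84.
Step 2 — look for an integer root (rational root theorem: any rational root is an integer divisor of 84). Testing λ = 7:
  p(7) = 343 - 784 + 525 - 84 = 0  ✓
  Dividing out (λ - 7): p(λ) = (λ - 7)(λ² - 9λ + 12).
Step 3 — remaining eigenvalues from the quadratic λ² - 9λ + 12 = 0:
  Δ = 9² - 4·12 = 81 - 48 = 33,  λ = (9 ± √33)/2 = (9 ± 5.7446)/2 ≈ 7.3723 or 1.6277.
  Sorted: λ_1 = 7.3723,  λ_2 = 7,  λ_3 = 1.6277  (check: sum = 16 = tr ✓).

Step 4 — unit eigenvector for λ_1 ≈ 7.3723: v spans the null space of (Sigma - λ_1 I), whose rows are
  r_1 = (-1.3723, -1, -2),  r_2 = (-1, -1.3723, -2),  r_3 = (-2, -2, -3.3723).
  v is orthogonal to every row, so take v ∝ r_1 × r_2 = ((-1)·(-2) - (-2)·(-1.3723), (-2)·(-1) - (-1.3723)·(-2), (-1.3723)·(-1.3723) - (-1)·(-1)) ≈ (-0.7446, -0.7446, 0.8832).
  Rescale (multiply by -1 so the first nonzero entry is positive): u = (0.7446, 0.7446, -0.8832).
  ||u|| = √((0.7446)² + (0.7446)² + (-0.8832)²) = √(1.8887) ≈ 1.3743,  v_1 = u/||u|| ≈ (0.5418, 0.5418, -0.6426) (||v_1|| = 1).

λ_1 = 7.3723,  λ_2 = 7,  λ_3 = 1.6277;  v_1 ≈ (0.5418, 0.5418, -0.6426)


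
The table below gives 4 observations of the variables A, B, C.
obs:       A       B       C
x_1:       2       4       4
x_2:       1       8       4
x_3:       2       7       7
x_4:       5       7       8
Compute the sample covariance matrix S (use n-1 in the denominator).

Step 1 — column means:
  mean(A) = (2 + 1 + 2 + 5) / 4 = 10/4 = 2.5
  mean(B) = (4 + 8 + 7 + 7) / 4 = 26/4 = 6.5
  mean(C) = (4 + 4 + 7 + 8) / 4 = 23/4 = 5.75

Step 2 — sample covariance S[i,j] = (1/(n-1)) · Σ_k (x_{k,i} - mean_i) · (x_{k,j} - mean_j), with n-1 = 3.
  S[A,A] = ((-0.5)·(-0.5) + (-1.5)·(-1.5) + (-0.5)·(-0.5) + (2.5)·(2.5)) / 3 = 9/3 = 3
  S[A,B] = ((-0.5)·(-2.5) + (-1.5)·(1.5) + (-0.5)·(0.5) + (2.5)·(0.5)) / 3 = 0/3 = 0
  S[A,C] = ((-0.5)·(-1.75) + (-1.5)·(-1.75) + (-0.5)·(1.25) + (2.5)·(2.25)) / 3 = 8.5/3 = 2.8333
  S[B,B] = ((-2.5)·(-2.5) + (1.5)·(1.5) + (0.5)·(0.5) + (0.5)·(0.5)) / 3 = 9/3 = 3
  S[B,C] = ((-2.5)·(-1.75) + (1.5)·(-1.75) + (0.5)·(1.25) + (0.5)·(2.25)) / 3 = 3.5/3 = 1.1667
  S[C,C] = ((-1.75)·(-1.75) + (-1.75)·(-1.75) + (1.25)·(1.25) + (2.25)·(2.25)) / 3 = 12.75/3 = 4.25

S is symmetric (S[j,i] = S[i,j]). Assembling:

S = [[3, 0, 2.8333],
 [0, 3, 1.1667],
 [2.8333, 1.1667, 4.25]]


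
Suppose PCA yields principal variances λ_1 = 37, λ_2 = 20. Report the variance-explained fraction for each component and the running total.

Step 1 — total variance = trace(Sigma) = Σ λ_i = 37 + 20 = 57.

Step 2 — fraction explained by component i = λ_i / Σ λ:
  PC1: 37/57 = 0.6491
  PC2: 20/57 = 0.3509

Step 3 — cumulative fraction after k components = (λ_1 + ... + λ_k) / Σ λ:
  k = 1: 37/57 = 0.6491
  k = 2: (37 + 20)/57 = 57/57 = 1

Summary (fraction, with percent):

explained: PC1 0.6491 (64.91%), PC2 0.3509 (35.09%);  cumulative: 0.6491, 1


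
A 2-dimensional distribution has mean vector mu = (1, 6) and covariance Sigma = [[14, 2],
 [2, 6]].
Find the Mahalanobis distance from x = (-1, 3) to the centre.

Step 1 — centre the observation: (x - mu) = (-2, -3).

Step 2 — invert Sigma. det(Sigma) = 14·6 - (2)² = 80.
  Sigma^{-1} = (1/det) · [[d, -b], [-b, a]] = [[0.075, -0.025],
 [-0.025, 0.175]].

Step 3 — form the quadratic (x - mu)^T · Sigma^{-1} · (x - mu):
  Sigma^{-1} · (x - mu) = (-0.075, -0.475).
  (x - mu)^T · [Sigma^{-1} · (x - mu)] = (-2)·(-0.075) + (-3)·(-0.475) = 1.575.

Step 4 — take square root: d = √(1.575) ≈ 1.255.

d(x, mu) = √(1.575) ≈ 1.255


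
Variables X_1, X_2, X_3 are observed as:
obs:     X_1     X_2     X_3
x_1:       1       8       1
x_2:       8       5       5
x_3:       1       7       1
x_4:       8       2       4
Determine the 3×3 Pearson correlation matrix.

Step 1 — column means:
  mean(X_1) = (1 + 8 + 1 + 8) / 4 = 18/4 = 4.5
  mean(X_2) = (8 + 5 + 7 + 2) / 4 = 22/4 = 5.5
  mean(X_3) = (1 + 5 + 1 + 4) / 4 = 11/4 = 2.75

Step 2 — sample variances and covariances s[i,j] = (1/(n-1)) · Σ_k (x_{k,i} - mean_i) · (x_{k,j} - mean_j), with n-1 = 3:
  s[X_1,X_1] = ((-3.5)·(-3.5) + (3.5)·(3.5) + (-3.5)·(-3.5) + (3.5)·(3.5)) / 3 = 49/3 = 16.3333
  s[X_1,X_2] = ((-3.5)·(2.5) + (3.5)·(-0.5) + (-3.5)·(1.5) + (3.5)·(-3.5)) / 3 = -28/3 = -9.3333
  s[X_1,X_3] = ((-3.5)·(-1.75) + (3.5)·(2.25) + (-3.5)·(-1.75) + (3.5)·(1.25)) / 3 = 24.5/3 = 8.1667
  s[X_2,X_2] = ((2.5)·(2.5) + (-0.5)·(-0.5) + (1.5)·(1.5) + (-3.5)·(-3.5)) / 3 = 21/3 = 7
  s[X_2,X_3] = ((2.5)·(-1.75) + (-0.5)·(2.25) + (1.5)·(-1.75) + (-3.5)·(1.25)) / 3 = -12.5/3 = -4.1667
  s[X_3,X_3] = ((-1.75)·(-1.75) + (2.25)·(2.25) + (-1.75)·(-1.75) + (1.25)·(1.25)) / 3 = 12.75/3 = 4.25
  Sample standard deviations s_i = √(s[i,i]):
  s(X_1) = √(16.3333) = 4.0415
  s(X_2) = √(7) = 2.6458
  s(X_3) = √(4.25) = 2.0616

Step 3 — r_{ij} = s_{ij} / (s_i · s_j):
  r[X_1,X_1] = 1 (diagonal).
  r[X_1,X_2] = -9.3333 / (4.0415 · 2.6458) = -9.3333 / 10.6927 = -0.8729
  r[X_1,X_3] = 8.1667 / (4.0415 · 2.0616) = 8.1667 / 8.3317 = 0.9802
  r[X_2,X_2] = 1 (diagonal).
  r[X_2,X_3] = -4.1667 / (2.6458 · 2.0616) = -4.1667 / 5.4544 = -0.7639
  r[X_3,X_3] = 1 (diagonal).

R is symmetric with unit diagonal. Assembling:

R = [[1, -0.8729, 0.9802],
 [-0.8729, 1, -0.7639],
 [0.9802, -0.7639, 1]]


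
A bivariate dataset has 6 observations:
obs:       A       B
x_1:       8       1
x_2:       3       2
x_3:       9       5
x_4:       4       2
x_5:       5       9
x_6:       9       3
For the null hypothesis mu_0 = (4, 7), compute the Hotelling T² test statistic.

Step 1 — sample mean vector:
  mean(A) = (8 + 3 + 9 + 4 + 5 + 9) / 6 = 38/6 = 6.3333
  mean(B) = (1 + 2 + 5 + 2 + 9 + 3) / 6 = 22/6 = 3.6667
  x̄ = (6.3333, 3.6667),  deviation x̄ - mu_0 = (6.3333, 3.6667) - (4, 7) = (2.3333, -3.3333).

Step 2 — sample covariance matrix, S[i,j] = (1/(n-1)) · Σ_k (x_{k,i} - mean_i) · (x_{k,j} - mean_j), divisor n-1 = 5:
  S[A,A] = ((1.6667)·(1.6667) + (-3.3333)·(-3.3333) + (2.6667)·(2.6667) + (-2.3333)·(-2.3333) + (-1.3333)·(-1.3333) + (2.6667)·(2.6667)) / 5 = 35.3333/5 = 7.0667
  S[A,B] = ((1.6667)·(-2.6667) + (-3.3333)·(-1.6667) + (2.6667)·(1.3333) + (-2.3333)·(-1.6667) + (-1.3333)·(5.3333) + (2.6667)·(-0.6667)) / 5 = -0.3333/5 = -0.0667
  S[B,B] = ((-2.6667)·(-2.6667) + (-1.6667)·(-1.6667) + (1.3333)·(1.3333) + (-1.6667)·(-1.6667) + (5.3333)·(5.3333) + (-0.6667)·(-0.6667)) / 5 = 43.3333/5 = 8.6667
  S = [[7.0667, -0.0667],
 [-0.0667, 8.6667]].

Step 3 — invert S. det(S) = 7.0667·8.6667 - (-0.0667)² = 61.24.
  S^{-1} = (1/det) · [[d, -b], [-b, a]] = [[0.1415, 0.0011],
 [0.0011, 0.1154]].

Step 4 — quadratic form (x̄ - mu_0)^T · S^{-1} · (x̄ - mu_0):
  S^{-1} · (x̄ - mu_0) = (0.3266, -0.3821),
  (x̄ - mu_0)^T · [...] = (2.3333)·(0.3266) + (-3.3333)·(-0.3821) = 2.0357.

Step 5 — scale by n: T² = 6 · 2.0357 = 12.2142.

T² ≈ 12.2142


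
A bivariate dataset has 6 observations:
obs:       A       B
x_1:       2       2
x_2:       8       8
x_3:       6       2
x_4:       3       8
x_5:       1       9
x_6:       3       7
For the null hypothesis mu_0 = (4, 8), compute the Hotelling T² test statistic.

Step 1 — sample mean vector:
  mean(A) = (2 + 8 + 6 + 3 + 1 + 3) / 6 = 23/6 = 3.8333
  mean(B) = (2 + 8 + 2 + 8 + 9 + 7) / 6 = 36/6 = 6
  x̄ = (3.8333, 6),  deviation x̄ - mu_0 = (3.8333, 6) - (4, 8) = (-0.1667, -2).

Step 2 — sample covariance matrix, S[i,j] = (1/(n-1)) · Σ_k (x_{k,i} - mean_i) · (x_{k,j} - mean_j), divisor n-1 = 5:
  S[A,A] = ((-1.8333)·(-1.8333) + (4.1667)·(4.1667) + (2.1667)·(2.1667) + (-0.8333)·(-0.8333) + (-2.8333)·(-2.8333) + (-0.8333)·(-0.8333)) / 5 = 34.8333/5 = 6.9667
  S[A,B] = ((-1.8333)·(-4) + (4.1667)·(2) + (2.1667)·(-4) + (-0.8333)·(2) + (-2.8333)·(3) + (-0.8333)·(1)) / 5 = -4/5 = -0.8
  S[B,B] = ((-4)·(-4) + (2)·(2) + (-4)·(-4) + (2)·(2) + (3)·(3) + (1)·(1)) / 5 = 50/5 = 10
  S = [[6.9667, -0.8],
 [-0.8, 10]].

Step 3 — invert S. det(S) = 6.9667·10 - (-0.8)² = 69.0267.
  S^{-1} = (1/det) · [[d, -b], [-b, a]] = [[0.1449, 0.0116],
 [0.0116, 0.1009]].

Step 4 — quadratic form (x̄ - mu_0)^T · S^{-1} · (x̄ - mu_0):
  S^{-1} · (x̄ - mu_0) = (-0.0473, -0.2038),
  (x̄ - mu_0)^T · [...] = (-0.1667)·(-0.0473) + (-2)·(-0.2038) = 0.4155.

Step 5 — scale by n: T² = 6 · 0.4155 = 2.4928.

T² ≈ 2.4928


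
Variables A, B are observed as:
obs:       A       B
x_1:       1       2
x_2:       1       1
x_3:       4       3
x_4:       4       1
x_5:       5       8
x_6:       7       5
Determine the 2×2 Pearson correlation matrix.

Step 1 — column means:
  mean(A) = (1 + 1 + 4 + 4 + 5 + 7) / 6 = 22/6 = 3.6667
  mean(B) = (2 + 1 + 3 + 1 + 8 + 5) / 6 = 20/6 = 3.3333

Step 2 — sample variances and covariances s[i,j] = (1/(n-1)) · Σ_k (x_{k,i} - mean_i) · (x_{k,j} - mean_j), with n-1 = 5:
  s[A,A] = ((-2.6667)·(-2.6667) + (-2.6667)·(-2.6667) + (0.3333)·(0.3333) + (0.3333)·(0.3333) + (1.3333)·(1.3333) + (3.3333)·(3.3333)) / 5 = 27.3333/5 = 5.4667
  s[A,B] = ((-2.6667)·(-1.3333) + (-2.6667)·(-2.3333) + (0.3333)·(-0.3333) + (0.3333)·(-2.3333) + (1.3333)·(4.6667) + (3.3333)·(1.6667)) / 5 = 20.6667/5 = 4.1333
  s[B,B] = ((-1.3333)·(-1.3333) + (-2.3333)·(-2.3333) + (-0.3333)·(-0.3333) + (-2.3333)·(-2.3333) + (4.6667)·(4.6667) + (1.6667)·(1.6667)) / 5 = 37.3333/5 = 7.4667
  Sample standard deviations s_i = √(s[i,i]):
  s(A) = √(5.4667) = 2.3381
  s(B) = √(7.4667) = 2.7325

Step 3 — r_{ij} = s_{ij} / (s_i · s_j):
  r[A,A] = 1 (diagonal).
  r[A,B] = 4.1333 / (2.3381 · 2.7325) = 4.1333 / 6.3889 = 0.647
  r[B,B] = 1 (diagonal).

R is symmetric with unit diagonal. Assembling:

R = [[1, 0.647],
 [0.647, 1]]


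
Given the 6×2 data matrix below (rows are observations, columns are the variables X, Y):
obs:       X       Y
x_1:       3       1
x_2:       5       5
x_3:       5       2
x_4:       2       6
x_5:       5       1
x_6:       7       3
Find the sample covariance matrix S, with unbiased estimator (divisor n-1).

Step 1 — column means:
  mean(X) = (3 + 5 + 5 + 2 + 5 + 7) / 6 = 27/6 = 4.5
  mean(Y) = (1 + 5 + 2 + 6 + 1 + 3) / 6 = 18/6 = 3

Step 2 — sample covariance S[i,j] = (1/(n-1)) · Σ_k (x_{k,i} - mean_i) · (x_{k,j} - mean_j), with n-1 = 5.
  S[X,X] = ((-1.5)·(-1.5) + (0.5)·(0.5) + (0.5)·(0.5) + (-2.5)·(-2.5) + (0.5)·(0.5) + (2.5)·(2.5)) / 5 = 15.5/5 = 3.1
  S[X,Y] = ((-1.5)·(-2) + (0.5)·(2) + (0.5)·(-1) + (-2.5)·(3) + (0.5)·(-2) + (2.5)·(0)) / 5 = -5/5 = -1
  S[Y,Y] = ((-2)·(-2) + (2)·(2) + (-1)·(-1) + (3)·(3) + (-2)·(-2) + (0)·(0)) / 5 = 22/5 = 4.4

S is symmetric (S[j,i] = S[i,j]). Assembling:

S = [[3.1, -1],
 [-1, 4.4]]


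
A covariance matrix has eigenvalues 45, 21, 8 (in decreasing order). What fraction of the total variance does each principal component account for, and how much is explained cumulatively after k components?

Step 1 — total variance = trace(Sigma) = Σ λ_i = 45 + 21 + 8 = 74.

Step 2 — fraction explained by component i = λ_i / Σ λ:
  PC1: 45/74 = 0.6081
  PC2: 21/74 = 0.2838
  PC3: 8/74 = 0.1081

Step 3 — cumulative fraction after k components = (λ_1 + ... + λ_k) / Σ λ:
  k = 1: 45/74 = 0.6081
  k = 2: (45 + 21)/74 = 66/74 = 0.8919
  k = 3: (45 + 21 + 8)/74 = 74/74 = 1

Summary (fraction, with percent):

explained: PC1 0.6081 (60.81%), PC2 0.2838 (28.38%), PC3 0.1081 (10.81%);  cumulative: 0.6081, 0.8919, 1


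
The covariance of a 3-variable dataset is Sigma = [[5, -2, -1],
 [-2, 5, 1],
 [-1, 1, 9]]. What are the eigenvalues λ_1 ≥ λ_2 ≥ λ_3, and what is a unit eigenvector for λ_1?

Step 1 — characteristic polynomial p(λ) = det(λI - Sigma) = λ³ - tr·λ² + c_1·λ - det, where tr = trace, c_1 = sum of the principal 2×2 minors, det = det(Sigma):
  tr = 5 + 5 + 9 = 19,
  c_1 = (5·5 - (-2)²) + (5·9 - (-1)²) + (5·9 - (1)²) = 21 + 44 + 44 = 109,
  det = 5·(5·9 - (1)²) - (-2)·((-2)·9 - (1)·(-1)) + (-1)·((-2)·(1) - 5·(-1)) = 5·(44) - (-2)·(-17) + (-1)·(3) = 183.
  So p(λ) = λ³ - 19λ² + 109λ - 183.
Step 2 — look for an integer root (rational root theorem: any rational root is an integer divisor of 183). Testing λ = 3:
  p(3) = 27 - 171 + 327 - 183 = 0  ✓
  Dividing out (λ - 3): p(λ) = (λ - 3)(λ² - 16λ + 61).
Step 3 — remaining eigenvalues from the quadratic λ² - 16λ + 61 = 0:
  Δ = 16² - 4·61 = 256 - 244 = 12,  λ = (16 ± √12)/2 = (16 ± 3.4641)/2 ≈ 9.7321 or 6.2679.
  Sorted: λ_1 = 9.7321,  λ_2 = 6.2679,  λ_3 = 3  (check: sum = 19 = tr ✓).

Step 4 — unit eigenvector for λ_1 ≈ 9.7321: v spans the null space of (Sigma - λ_1 I), whose rows are
  r_1 = (-4.7321, -2, -1),  r_2 = (-2, -4.7321, 1),  r_3 = (-1, 1, -0.7321).
  v is orthogonal to every row, so take v ∝ r_1 × r_2 = ((-2)·(1) - (-1)·(-4.7321), (-1)·(-2) - (-4.7321)·(1), (-4.7321)·(-4.7321) - (-2)·(-2)) ≈ (-6.7321, 6.7321, 18.3923).
  Rescale (multiply by -1 so the first nonzero entry is positive): u = (6.7321, -6.7321, -18.3923).
  ||u|| = √((6.7321)² + (-6.7321)² + (-18.3923)²) = √(428.9179) ≈ 20.7103,  v_1 = u/||u|| ≈ (0.3251, -0.3251, -0.8881) (||v_1|| = 1).

λ_1 = 9.7321,  λ_2 = 6.2679,  λ_3 = 3;  v_1 ≈ (0.3251, -0.3251, -0.8881)


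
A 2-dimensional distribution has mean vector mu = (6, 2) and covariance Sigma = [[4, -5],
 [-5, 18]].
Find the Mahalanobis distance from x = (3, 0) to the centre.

Step 1 — centre the observation: (x - mu) = (-3, -2).

Step 2 — invert Sigma. det(Sigma) = 4·18 - (-5)² = 47.
  Sigma^{-1} = (1/det) · [[d, -b], [-b, a]] = [[0.383, 0.1064],
 [0.1064, 0.0851]].

Step 3 — form the quadratic (x - mu)^T · Sigma^{-1} · (x - mu):
  Sigma^{-1} · (x - mu) = (-1.3617, -0.4894).
  (x - mu)^T · [Sigma^{-1} · (x - mu)] = (-3)·(-1.3617) + (-2)·(-0.4894) = 5.0638.

Step 4 — take square root: d = √(5.0638) ≈ 2.2503.

d(x, mu) = √(5.0638) ≈ 2.2503


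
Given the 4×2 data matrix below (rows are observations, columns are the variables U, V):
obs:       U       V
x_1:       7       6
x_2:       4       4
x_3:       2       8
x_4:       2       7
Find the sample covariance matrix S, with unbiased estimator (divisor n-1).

Step 1 — column means:
  mean(U) = (7 + 4 + 2 + 2) / 4 = 15/4 = 3.75
  mean(V) = (6 + 4 + 8 + 7) / 4 = 25/4 = 6.25

Step 2 — sample covariance S[i,j] = (1/(n-1)) · Σ_k (x_{k,i} - mean_i) · (x_{k,j} - mean_j), with n-1 = 3.
  S[U,U] = ((3.25)·(3.25) + (0.25)·(0.25) + (-1.75)·(-1.75) + (-1.75)·(-1.75)) / 3 = 16.75/3 = 5.5833
  S[U,V] = ((3.25)·(-0.25) + (0.25)·(-2.25) + (-1.75)·(1.75) + (-1.75)·(0.75)) / 3 = -5.75/3 = -1.9167
  S[V,V] = ((-0.25)·(-0.25) + (-2.25)·(-2.25) + (1.75)·(1.75) + (0.75)·(0.75)) / 3 = 8.75/3 = 2.9167

S is symmetric (S[j,i] = S[i,j]). Assembling:

S = [[5.5833, -1.9167],
 [-1.9167, 2.9167]]


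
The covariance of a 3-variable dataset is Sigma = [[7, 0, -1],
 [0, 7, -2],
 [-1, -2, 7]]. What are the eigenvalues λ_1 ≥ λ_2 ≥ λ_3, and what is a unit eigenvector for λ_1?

Step 1 — characteristic polynomial p(λ) = det(λI - Sigma) = λ³ - tr·λ² + c_1·λ - det, where tr = trace, c_1 = sum of the principal 2×2 minors, det = det(Sigma):
  tr = 7 + 7 + 7 = 21,
  c_1 = (7·7 - (0)²) + (7·7 - (-1)²) + (7·7 - (-2)²) = 49 + 48 + 45 = 142,
  det = 7·(7·7 - (-2)²) - (0)·((0)·7 - (-2)·(-1)) + (-1)·((0)·(-2) - 7·(-1)) = 7·(45) - (0)·(-2) + (-1)·(7) = 308.
  So p(λ) = λ³ - 21λ² + 142λ - 308.
Step 2 — look for an integer root (rational root theorem: any rational root is an integer divisor of 308). Testing λ = 7:
  p(7) = 343 - 1029 + 994 - 308 = 0  ✓
  Dividing out (λ - 7): p(λ) = (λ - 7)(λ² - 14λ + 44).
Step 3 — remaining eigenvalues from the quadratic λ² - 14λ + 44 = 0:
  Δ = 14² - 4·44 = 196 - 176 = 20,  λ = (14 ± √20)/2 = (14 ± 4.4721)/2 ≈ 9.2361 or 4.7639.
  Sorted: λ_1 = 9.2361,  λ_2 = 7,  λ_3 = 4.7639  (check: sum = 21 = tr ✓).

Step 4 — unit eigenvector for λ_1 ≈ 9.2361: v spans the null space of (Sigma - λ_1 I), whose rows are
  r_1 = (-2.2361, 0, -1),  r_2 = (0, -2.2361, -2),  r_3 = (-1, -2, -2.2361).
  v is orthogonal to every row, so take v ∝ r_1 × r_2 = ((0)·(-2) - (-1)·(-2.2361), (-1)·(0) - (-2.2361)·(-2), (-2.2361)·(-2.2361) - (0)·(0)) ≈ (-2.2361, -4.4721, 5).
  Rescale (multiply by -1 so the first nonzero entry is positive): u = (2.2361, 4.4721, -5).
  ||u|| = √((2.2361)² + (4.4721)² + (-5)²) = √(50) ≈ 7.0711,  v_1 = u/||u|| ≈ (0.3162, 0.6325, -0.7071) (||v_1|| = 1).

λ_1 = 9.2361,  λ_2 = 7,  λ_3 = 4.7639;  v_1 ≈ (0.3162, 0.6325, -0.7071)


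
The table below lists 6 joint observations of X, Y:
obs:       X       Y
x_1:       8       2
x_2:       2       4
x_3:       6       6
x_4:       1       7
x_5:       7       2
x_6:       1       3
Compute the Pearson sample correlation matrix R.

Step 1 — column means:
  mean(X) = (8 + 2 + 6 + 1 + 7 + 1) / 6 = 25/6 = 4.1667
  mean(Y) = (2 + 4 + 6 + 7 + 2 + 3) / 6 = 24/6 = 4

Step 2 — sample variances and covariances s[i,j] = (1/(n-1)) · Σ_k (x_{k,i} - mean_i) · (x_{k,j} - mean_j), with n-1 = 5:
  s[X,X] = ((3.8333)·(3.8333) + (-2.1667)·(-2.1667) + (1.8333)·(1.8333) + (-3.1667)·(-3.1667) + (2.8333)·(2.8333) + (-3.1667)·(-3.1667)) / 5 = 50.8333/5 = 10.1667
  s[X,Y] = ((3.8333)·(-2) + (-2.1667)·(0) + (1.8333)·(2) + (-3.1667)·(3) + (2.8333)·(-2) + (-3.1667)·(-1)) / 5 = -16/5 = -3.2
  s[Y,Y] = ((-2)·(-2) + (0)·(0) + (2)·(2) + (3)·(3) + (-2)·(-2) + (-1)·(-1)) / 5 = 22/5 = 4.4
  Sample standard deviations s_i = √(s[i,i]):
  s(X) = √(10.1667) = 3.1885
  s(Y) = √(4.4) = 2.0976

Step 3 — r_{ij} = s_{ij} / (s_i · s_j):
  r[X,X] = 1 (diagonal).
  r[X,Y] = -3.2 / (3.1885 · 2.0976) = -3.2 / 6.6883 = -0.4784
  r[Y,Y] = 1 (diagonal).

R is symmetric with unit diagonal. Assembling:

R = [[1, -0.4784],
 [-0.4784, 1]]


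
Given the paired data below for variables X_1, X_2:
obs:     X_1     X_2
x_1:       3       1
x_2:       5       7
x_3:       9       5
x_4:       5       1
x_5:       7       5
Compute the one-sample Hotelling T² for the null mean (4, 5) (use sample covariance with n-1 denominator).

Step 1 — sample mean vector:
  mean(X_1) = (3 + 5 + 9 + 5 + 7) / 5 = 29/5 = 5.8
  mean(X_2) = (1 + 7 + 5 + 1 + 5) / 5 = 19/5 = 3.8
  x̄ = (5.8, 3.8),  deviation x̄ - mu_0 = (5.8, 3.8) - (4, 5) = (1.8, -1.2).

Step 2 — sample covariance matrix, S[i,j] = (1/(n-1)) · Σ_k (x_{k,i} - mean_i) · (x_{k,j} - mean_j), divisor n-1 = 4:
  S[X_1,X_1] = ((-2.8)·(-2.8) + (-0.8)·(-0.8) + (3.2)·(3.2) + (-0.8)·(-0.8) + (1.2)·(1.2)) / 4 = 20.8/4 = 5.2
  S[X_1,X_2] = ((-2.8)·(-2.8) + (-0.8)·(3.2) + (3.2)·(1.2) + (-0.8)·(-2.8) + (1.2)·(1.2)) / 4 = 12.8/4 = 3.2
  S[X_2,X_2] = ((-2.8)·(-2.8) + (3.2)·(3.2) + (1.2)·(1.2) + (-2.8)·(-2.8) + (1.2)·(1.2)) / 4 = 28.8/4 = 7.2
  S = [[5.2, 3.2],
 [3.2, 7.2]].

Step 3 — invert S. det(S) = 5.2·7.2 - (3.2)² = 27.2.
  S^{-1} = (1/det) · [[d, -b], [-b, a]] = [[0.2647, -0.1176],
 [-0.1176, 0.1912]].

Step 4 — quadratic form (x̄ - mu_0)^T · S^{-1} · (x̄ - mu_0):
  S^{-1} · (x̄ - mu_0) = (0.6176, -0.4412),
  (x̄ - mu_0)^T · [...] = (1.8)·(0.6176) + (-1.2)·(-0.4412) = 1.6412.

Step 5 — scale by n: T² = 5 · 1.6412 = 8.2059.

T² ≈ 8.2059


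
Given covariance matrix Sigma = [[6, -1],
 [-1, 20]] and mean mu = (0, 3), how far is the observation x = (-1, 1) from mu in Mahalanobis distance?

Step 1 — centre the observation: (x - mu) = (-1, -2).

Step 2 — invert Sigma. det(Sigma) = 6·20 - (-1)² = 119.
  Sigma^{-1} = (1/det) · [[d, -b], [-b, a]] = [[0.1681, 0.0084],
 [0.0084, 0.0504]].

Step 3 — form the quadratic (x - mu)^T · Sigma^{-1} · (x - mu):
  Sigma^{-1} · (x - mu) = (-0.1849, -0.1092).
  (x - mu)^T · [Sigma^{-1} · (x - mu)] = (-1)·(-0.1849) + (-2)·(-0.1092) = 0.4034.

Step 4 — take square root: d = √(0.4034) ≈ 0.6351.

d(x, mu) = √(0.4034) ≈ 0.6351


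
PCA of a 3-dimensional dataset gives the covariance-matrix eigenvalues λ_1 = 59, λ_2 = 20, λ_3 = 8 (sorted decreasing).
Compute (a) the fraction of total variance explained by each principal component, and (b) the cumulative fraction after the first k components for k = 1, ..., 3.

Step 1 — total variance = trace(Sigma) = Σ λ_i = 59 + 20 + 8 = 87.

Step 2 — fraction explained by component i = λ_i / Σ λ:
  PC1: 59/87 = 0.6782
  PC2: 20/87 = 0.2299
  PC3: 8/87 = 0.092

Step 3 — cumulative fraction after k components = (λ_1 + ... + λ_k) / Σ λ:
  k = 1: 59/87 = 0.6782
  k = 2: (59 + 20)/87 = 79/87 = 0.908
  k = 3: (59 + 20 + 8)/87 = 87/87 = 1

Summary (fraction, with percent):

explained: PC1 0.6782 (67.82%), PC2 0.2299 (22.99%), PC3 0.092 (9.2%);  cumulative: 0.6782, 0.908, 1


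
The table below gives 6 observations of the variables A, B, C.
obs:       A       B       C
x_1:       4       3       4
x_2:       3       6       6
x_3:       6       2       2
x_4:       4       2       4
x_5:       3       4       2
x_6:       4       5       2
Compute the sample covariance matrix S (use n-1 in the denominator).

Step 1 — column means:
  mean(A) = (4 + 3 + 6 + 4 + 3 + 4) / 6 = 24/6 = 4
  mean(B) = (3 + 6 + 2 + 2 + 4 + 5) / 6 = 22/6 = 3.6667
  mean(C) = (4 + 6 + 2 + 4 + 2 + 2) / 6 = 20/6 = 3.3333

Step 2 — sample covariance S[i,j] = (1/(n-1)) · Σ_k (x_{k,i} - mean_i) · (x_{k,j} - mean_j), with n-1 = 5.
  S[A,A] = ((0)·(0) + (-1)·(-1) + (2)·(2) + (0)·(0) + (-1)·(-1) + (0)·(0)) / 5 = 6/5 = 1.2
  S[A,B] = ((0)·(-0.6667) + (-1)·(2.3333) + (2)·(-1.6667) + (0)·(-1.6667) + (-1)·(0.3333) + (0)·(1.3333)) / 5 = -6/5 = -1.2
  S[A,C] = ((0)·(0.6667) + (-1)·(2.6667) + (2)·(-1.3333) + (0)·(0.6667) + (-1)·(-1.3333) + (0)·(-1.3333)) / 5 = -4/5 = -0.8
  S[B,B] = ((-0.6667)·(-0.6667) + (2.3333)·(2.3333) + (-1.6667)·(-1.6667) + (-1.6667)·(-1.6667) + (0.3333)·(0.3333) + (1.3333)·(1.3333)) / 5 = 13.3333/5 = 2.6667
  S[B,C] = ((-0.6667)·(0.6667) + (2.3333)·(2.6667) + (-1.6667)·(-1.3333) + (-1.6667)·(0.6667) + (0.3333)·(-1.3333) + (1.3333)·(-1.3333)) / 5 = 4.6667/5 = 0.9333
  S[C,C] = ((0.6667)·(0.6667) + (2.6667)·(2.6667) + (-1.3333)·(-1.3333) + (0.6667)·(0.6667) + (-1.3333)·(-1.3333) + (-1.3333)·(-1.3333)) / 5 = 13.3333/5 = 2.6667

S is symmetric (S[j,i] = S[i,j]). Assembling:

S = [[1.2, -1.2, -0.8],
 [-1.2, 2.6667, 0.9333],
 [-0.8, 0.9333, 2.6667]]


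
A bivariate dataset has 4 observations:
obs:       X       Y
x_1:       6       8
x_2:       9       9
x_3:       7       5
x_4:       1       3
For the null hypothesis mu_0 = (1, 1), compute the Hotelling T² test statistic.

Step 1 — sample mean vector:
  mean(X) = (6 + 9 + 7 + 1) / 4 = 23/4 = 5.75
  mean(Y) = (8 + 9 + 5 + 3) / 4 = 25/4 = 6.25
  x̄ = (5.75, 6.25),  deviation x̄ - mu_0 = (5.75, 6.25) - (1, 1) = (4.75, 5.25).

Step 2 — sample covariance matrix, S[i,j] = (1/(n-1)) · Σ_k (x_{k,i} - mean_i) · (x_{k,j} - mean_j), divisor n-1 = 3:
  S[X,X] = ((0.25)·(0.25) + (3.25)·(3.25) + (1.25)·(1.25) + (-4.75)·(-4.75)) / 3 = 34.75/3 = 11.5833
  S[X,Y] = ((0.25)·(1.75) + (3.25)·(2.75) + (1.25)·(-1.25) + (-4.75)·(-3.25)) / 3 = 23.25/3 = 7.75
  S[Y,Y] = ((1.75)·(1.75) + (2.75)·(2.75) + (-1.25)·(-1.25) + (-3.25)·(-3.25)) / 3 = 22.75/3 = 7.5833
  S = [[11.5833, 7.75],
 [7.75, 7.5833]].

Step 3 — invert S. det(S) = 11.5833·7.5833 - (7.75)² = 27.7778.
  S^{-1} = (1/det) · [[d, -b], [-b, a]] = [[0.273, -0.279],
 [-0.279, 0.417]].

Step 4 — quadratic form (x̄ - mu_0)^T · S^{-1} · (x̄ - mu_0):
  S^{-1} · (x̄ - mu_0) = (-0.168, 0.864),
  (x̄ - mu_0)^T · [...] = (4.75)·(-0.168) + (5.25)·(0.864) = 3.738.

Step 5 — scale by n: T² = 4 · 3.738 = 14.952.

T² ≈ 14.952


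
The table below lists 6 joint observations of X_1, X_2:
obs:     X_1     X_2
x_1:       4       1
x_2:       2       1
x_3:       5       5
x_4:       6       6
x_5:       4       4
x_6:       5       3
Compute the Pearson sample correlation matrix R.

Step 1 — column means:
  mean(X_1) = (4 + 2 + 5 + 6 + 4 + 5) / 6 = 26/6 = 4.3333
  mean(X_2) = (1 + 1 + 5 + 6 + 4 + 3) / 6 = 20/6 = 3.3333

Step 2 — sample variances and covariances s[i,j] = (1/(n-1)) · Σ_k (x_{k,i} - mean_i) · (x_{k,j} - mean_j), with n-1 = 5:
  s[X_1,X_1] = ((-0.3333)·(-0.3333) + (-2.3333)·(-2.3333) + (0.6667)·(0.6667) + (1.6667)·(1.6667) + (-0.3333)·(-0.3333) + (0.6667)·(0.6667)) / 5 = 9.3333/5 = 1.8667
  s[X_1,X_2] = ((-0.3333)·(-2.3333) + (-2.3333)·(-2.3333) + (0.6667)·(1.6667) + (1.6667)·(2.6667) + (-0.3333)·(0.6667) + (0.6667)·(-0.3333)) / 5 = 11.3333/5 = 2.2667
  s[X_2,X_2] = ((-2.3333)·(-2.3333) + (-2.3333)·(-2.3333) + (1.6667)·(1.6667) + (2.6667)·(2.6667) + (0.6667)·(0.6667) + (-0.3333)·(-0.3333)) / 5 = 21.3333/5 = 4.2667
  Sample standard deviations s_i = √(s[i,i]):
  s(X_1) = √(1.8667) = 1.3663
  s(X_2) = √(4.2667) = 2.0656

Step 3 — r_{ij} = s_{ij} / (s_i · s_j):
  r[X_1,X_1] = 1 (diagonal).
  r[X_1,X_2] = 2.2667 / (1.3663 · 2.0656) = 2.2667 / 2.8221 = 0.8032
  r[X_2,X_2] = 1 (diagonal).

R is symmetric with unit diagonal. Assembling:

R = [[1, 0.8032],
 [0.8032, 1]]
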